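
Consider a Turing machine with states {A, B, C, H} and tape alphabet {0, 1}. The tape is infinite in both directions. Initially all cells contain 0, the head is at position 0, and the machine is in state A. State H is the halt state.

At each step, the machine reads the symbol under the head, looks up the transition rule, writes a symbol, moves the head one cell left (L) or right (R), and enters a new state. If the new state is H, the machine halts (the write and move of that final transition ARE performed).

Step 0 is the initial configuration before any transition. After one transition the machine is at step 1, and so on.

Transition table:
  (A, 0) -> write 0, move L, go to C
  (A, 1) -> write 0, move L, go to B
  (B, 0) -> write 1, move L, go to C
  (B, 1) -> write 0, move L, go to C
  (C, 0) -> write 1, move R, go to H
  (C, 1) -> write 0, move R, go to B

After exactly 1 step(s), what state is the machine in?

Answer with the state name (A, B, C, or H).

Answer: C

Derivation:
Step 1: in state A at pos 0, read 0 -> (A,0)->write 0,move L,goto C. Now: state=C, head=-1, tape[-2..1]=0000 (head:  ^)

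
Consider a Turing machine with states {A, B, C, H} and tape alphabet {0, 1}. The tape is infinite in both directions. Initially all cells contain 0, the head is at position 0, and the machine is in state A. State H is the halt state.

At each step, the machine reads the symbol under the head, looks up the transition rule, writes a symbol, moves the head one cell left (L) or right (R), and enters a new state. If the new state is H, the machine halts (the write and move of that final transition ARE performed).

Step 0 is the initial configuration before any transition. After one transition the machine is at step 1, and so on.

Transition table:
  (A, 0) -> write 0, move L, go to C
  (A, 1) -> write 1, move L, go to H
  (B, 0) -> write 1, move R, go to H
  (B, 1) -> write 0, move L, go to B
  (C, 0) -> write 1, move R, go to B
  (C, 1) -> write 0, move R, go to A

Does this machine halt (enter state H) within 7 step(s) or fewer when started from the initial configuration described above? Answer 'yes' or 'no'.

Step 1: in state A at pos 0, read 0 -> (A,0)->write 0,move L,goto C. Now: state=C, head=-1, tape[-2..1]=0000 (head:  ^)
Step 2: in state C at pos -1, read 0 -> (C,0)->write 1,move R,goto B. Now: state=B, head=0, tape[-2..1]=0100 (head:   ^)
Step 3: in state B at pos 0, read 0 -> (B,0)->write 1,move R,goto H. Now: state=H, head=1, tape[-2..2]=01100 (head:    ^)
State H reached at step 3; 3 <= 7 -> yes

Answer: yes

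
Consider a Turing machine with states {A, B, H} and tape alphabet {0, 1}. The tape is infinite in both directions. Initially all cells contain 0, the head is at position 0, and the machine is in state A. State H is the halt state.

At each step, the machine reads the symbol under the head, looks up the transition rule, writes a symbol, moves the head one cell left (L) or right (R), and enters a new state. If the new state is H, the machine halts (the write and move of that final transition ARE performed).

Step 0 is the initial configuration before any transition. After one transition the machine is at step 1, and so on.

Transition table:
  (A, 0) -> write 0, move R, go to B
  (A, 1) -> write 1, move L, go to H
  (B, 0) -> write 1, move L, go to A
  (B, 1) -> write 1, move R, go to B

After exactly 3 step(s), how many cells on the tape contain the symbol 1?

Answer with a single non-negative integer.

Step 1: in state A at pos 0, read 0 -> (A,0)->write 0,move R,goto B. Now: state=B, head=1, tape[-1..2]=0000 (head:   ^)
Step 2: in state B at pos 1, read 0 -> (B,0)->write 1,move L,goto A. Now: state=A, head=0, tape[-1..2]=0010 (head:  ^)
Step 3: in state A at pos 0, read 0 -> (A,0)->write 0,move R,goto B. Now: state=B, head=1, tape[-1..2]=0010 (head:   ^)
Cells containing 1 after step 3: {1} -> 1 cell(s)

Answer: 1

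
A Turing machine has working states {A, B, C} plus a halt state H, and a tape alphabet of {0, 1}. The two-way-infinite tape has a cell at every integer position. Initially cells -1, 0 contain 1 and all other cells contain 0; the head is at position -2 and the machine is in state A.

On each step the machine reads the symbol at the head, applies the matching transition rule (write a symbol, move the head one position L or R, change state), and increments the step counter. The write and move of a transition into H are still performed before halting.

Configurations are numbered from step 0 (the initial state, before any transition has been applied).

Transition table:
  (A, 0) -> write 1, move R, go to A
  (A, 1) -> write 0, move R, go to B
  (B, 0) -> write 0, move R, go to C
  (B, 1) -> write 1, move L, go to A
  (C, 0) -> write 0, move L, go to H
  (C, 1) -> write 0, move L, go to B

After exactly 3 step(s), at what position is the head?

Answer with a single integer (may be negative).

Answer: -1

Derivation:
Step 1: in state A at pos -2, read 0 -> (A,0)->write 1,move R,goto A. Now: state=A, head=-1, tape[-3..1]=01110 (head:   ^)
Step 2: in state A at pos -1, read 1 -> (A,1)->write 0,move R,goto B. Now: state=B, head=0, tape[-3..1]=01010 (head:    ^)
Step 3: in state B at pos 0, read 1 -> (B,1)->write 1,move L,goto A. Now: state=A, head=-1, tape[-3..1]=01010 (head:   ^)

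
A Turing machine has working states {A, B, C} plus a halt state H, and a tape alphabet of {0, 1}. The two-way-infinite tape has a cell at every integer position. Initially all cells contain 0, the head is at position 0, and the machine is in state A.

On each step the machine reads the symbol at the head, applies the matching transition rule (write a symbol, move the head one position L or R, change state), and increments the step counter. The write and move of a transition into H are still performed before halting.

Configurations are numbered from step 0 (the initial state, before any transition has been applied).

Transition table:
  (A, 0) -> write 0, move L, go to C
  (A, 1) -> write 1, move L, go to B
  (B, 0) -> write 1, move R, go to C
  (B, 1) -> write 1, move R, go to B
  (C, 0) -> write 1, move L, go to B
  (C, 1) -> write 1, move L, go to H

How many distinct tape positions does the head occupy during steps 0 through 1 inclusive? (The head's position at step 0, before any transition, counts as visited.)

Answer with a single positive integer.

Step 1: in state A at pos 0, read 0 -> (A,0)->write 0,move L,goto C. Now: state=C, head=-1, tape[-2..1]=0000 (head:  ^)
Head positions at steps 0..1: starting at 0, distinct positions visited = {-1, 0} -> 2 position(s)

Answer: 2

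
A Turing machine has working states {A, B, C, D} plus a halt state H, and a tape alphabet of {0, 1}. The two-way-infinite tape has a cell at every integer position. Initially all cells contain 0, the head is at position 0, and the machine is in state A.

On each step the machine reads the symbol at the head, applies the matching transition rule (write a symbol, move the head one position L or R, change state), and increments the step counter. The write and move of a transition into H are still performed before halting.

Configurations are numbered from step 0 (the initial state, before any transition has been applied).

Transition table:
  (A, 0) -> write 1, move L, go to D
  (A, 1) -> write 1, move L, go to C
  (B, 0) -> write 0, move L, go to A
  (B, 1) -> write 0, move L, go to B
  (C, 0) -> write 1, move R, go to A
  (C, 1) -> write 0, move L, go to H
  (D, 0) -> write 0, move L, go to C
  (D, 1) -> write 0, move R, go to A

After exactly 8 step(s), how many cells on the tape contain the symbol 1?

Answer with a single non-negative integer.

Answer: 3

Derivation:
Step 1: in state A at pos 0, read 0 -> (A,0)->write 1,move L,goto D. Now: state=D, head=-1, tape[-2..1]=0010 (head:  ^)
Step 2: in state D at pos -1, read 0 -> (D,0)->write 0,move L,goto C. Now: state=C, head=-2, tape[-3..1]=00010 (head:  ^)
Step 3: in state C at pos -2, read 0 -> (C,0)->write 1,move R,goto A. Now: state=A, head=-1, tape[-3..1]=01010 (head:   ^)
Step 4: in state A at pos -1, read 0 -> (A,0)->write 1,move L,goto D. Now: state=D, head=-2, tape[-3..1]=01110 (head:  ^)
Step 5: in state D at pos -2, read 1 -> (D,1)->write 0,move R,goto A. Now: state=A, head=-1, tape[-3..1]=00110 (head:   ^)
Step 6: in state A at pos -1, read 1 -> (A,1)->write 1,move L,goto C. Now: state=C, head=-2, tape[-3..1]=00110 (head:  ^)
Step 7: in state C at pos -2, read 0 -> (C,0)->write 1,move R,goto A. Now: state=A, head=-1, tape[-3..1]=01110 (head:   ^)
Step 8: in state A at pos -1, read 1 -> (A,1)->write 1,move L,goto C. Now: state=C, head=-2, tape[-3..1]=01110 (head:  ^)
Cells containing 1 after step 8: {-2, -1, 0} -> 3 cell(s)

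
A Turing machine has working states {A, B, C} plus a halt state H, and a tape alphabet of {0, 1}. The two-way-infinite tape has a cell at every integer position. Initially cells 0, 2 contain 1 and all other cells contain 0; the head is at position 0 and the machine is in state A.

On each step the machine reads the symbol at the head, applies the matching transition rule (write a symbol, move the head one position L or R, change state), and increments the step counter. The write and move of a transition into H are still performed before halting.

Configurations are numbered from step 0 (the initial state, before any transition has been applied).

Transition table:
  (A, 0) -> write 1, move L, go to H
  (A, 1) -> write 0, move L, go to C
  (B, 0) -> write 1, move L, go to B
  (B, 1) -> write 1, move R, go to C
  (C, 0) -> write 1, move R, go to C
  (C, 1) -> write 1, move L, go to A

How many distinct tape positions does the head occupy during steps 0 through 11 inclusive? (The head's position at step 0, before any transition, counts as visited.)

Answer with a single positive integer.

Step 1: in state A at pos 0, read 1 -> (A,1)->write 0,move L,goto C. Now: state=C, head=-1, tape[-2..3]=000010 (head:  ^)
Step 2: in state C at pos -1, read 0 -> (C,0)->write 1,move R,goto C. Now: state=C, head=0, tape[-2..3]=010010 (head:   ^)
Step 3: in state C at pos 0, read 0 -> (C,0)->write 1,move R,goto C. Now: state=C, head=1, tape[-2..3]=011010 (head:    ^)
Step 4: in state C at pos 1, read 0 -> (C,0)->write 1,move R,goto C. Now: state=C, head=2, tape[-2..3]=011110 (head:     ^)
Step 5: in state C at pos 2, read 1 -> (C,1)->write 1,move L,goto A. Now: state=A, head=1, tape[-2..3]=011110 (head:    ^)
Step 6: in state A at pos 1, read 1 -> (A,1)->write 0,move L,goto C. Now: state=C, head=0, tape[-2..3]=011010 (head:   ^)
Step 7: in state C at pos 0, read 1 -> (C,1)->write 1,move L,goto A. Now: state=A, head=-1, tape[-2..3]=011010 (head:  ^)
Step 8: in state A at pos -1, read 1 -> (A,1)->write 0,move L,goto C. Now: state=C, head=-2, tape[-3..3]=0001010 (head:  ^)
Step 9: in state C at pos -2, read 0 -> (C,0)->write 1,move R,goto C. Now: state=C, head=-1, tape[-3..3]=0101010 (head:   ^)
Step 10: in state C at pos -1, read 0 -> (C,0)->write 1,move R,goto C. Now: state=C, head=0, tape[-3..3]=0111010 (head:    ^)
Step 11: in state C at pos 0, read 1 -> (C,1)->write 1,move L,goto A. Now: state=A, head=-1, tape[-3..3]=0111010 (head:   ^)
Head positions at steps 0..11: starting at 0, distinct positions visited = {-2, -1, 0, 1, 2} -> 5 position(s)

Answer: 5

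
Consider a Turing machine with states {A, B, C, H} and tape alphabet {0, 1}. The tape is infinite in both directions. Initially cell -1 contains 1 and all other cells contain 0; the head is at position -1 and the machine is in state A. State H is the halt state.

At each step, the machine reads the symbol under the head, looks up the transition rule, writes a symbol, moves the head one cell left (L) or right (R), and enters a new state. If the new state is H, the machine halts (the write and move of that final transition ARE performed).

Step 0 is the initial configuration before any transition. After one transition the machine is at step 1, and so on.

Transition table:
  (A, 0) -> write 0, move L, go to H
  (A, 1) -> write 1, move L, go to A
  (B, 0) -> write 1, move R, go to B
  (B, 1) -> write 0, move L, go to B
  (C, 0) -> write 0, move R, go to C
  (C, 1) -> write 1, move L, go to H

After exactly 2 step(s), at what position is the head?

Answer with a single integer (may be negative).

Step 1: in state A at pos -1, read 1 -> (A,1)->write 1,move L,goto A. Now: state=A, head=-2, tape[-3..0]=0010 (head:  ^)
Step 2: in state A at pos -2, read 0 -> (A,0)->write 0,move L,goto H. Now: state=H, head=-3, tape[-4..0]=00010 (head:  ^)

Answer: -3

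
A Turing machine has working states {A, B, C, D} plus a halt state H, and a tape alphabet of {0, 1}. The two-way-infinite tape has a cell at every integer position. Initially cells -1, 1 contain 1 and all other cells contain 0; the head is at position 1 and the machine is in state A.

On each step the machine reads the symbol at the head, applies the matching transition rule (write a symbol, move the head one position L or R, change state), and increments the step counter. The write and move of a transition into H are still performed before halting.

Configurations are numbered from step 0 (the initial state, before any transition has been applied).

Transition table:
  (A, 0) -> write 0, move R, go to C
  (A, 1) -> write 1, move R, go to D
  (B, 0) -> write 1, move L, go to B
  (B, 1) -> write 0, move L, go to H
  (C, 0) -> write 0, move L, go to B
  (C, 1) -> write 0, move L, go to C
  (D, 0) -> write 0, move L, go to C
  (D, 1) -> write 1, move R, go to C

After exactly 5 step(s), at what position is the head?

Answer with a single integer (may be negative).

Answer: -2

Derivation:
Step 1: in state A at pos 1, read 1 -> (A,1)->write 1,move R,goto D. Now: state=D, head=2, tape[-2..3]=010100 (head:     ^)
Step 2: in state D at pos 2, read 0 -> (D,0)->write 0,move L,goto C. Now: state=C, head=1, tape[-2..3]=010100 (head:    ^)
Step 3: in state C at pos 1, read 1 -> (C,1)->write 0,move L,goto C. Now: state=C, head=0, tape[-2..3]=010000 (head:   ^)
Step 4: in state C at pos 0, read 0 -> (C,0)->write 0,move L,goto B. Now: state=B, head=-1, tape[-2..3]=010000 (head:  ^)
Step 5: in state B at pos -1, read 1 -> (B,1)->write 0,move L,goto H. Now: state=H, head=-2, tape[-3..3]=0000000 (head:  ^)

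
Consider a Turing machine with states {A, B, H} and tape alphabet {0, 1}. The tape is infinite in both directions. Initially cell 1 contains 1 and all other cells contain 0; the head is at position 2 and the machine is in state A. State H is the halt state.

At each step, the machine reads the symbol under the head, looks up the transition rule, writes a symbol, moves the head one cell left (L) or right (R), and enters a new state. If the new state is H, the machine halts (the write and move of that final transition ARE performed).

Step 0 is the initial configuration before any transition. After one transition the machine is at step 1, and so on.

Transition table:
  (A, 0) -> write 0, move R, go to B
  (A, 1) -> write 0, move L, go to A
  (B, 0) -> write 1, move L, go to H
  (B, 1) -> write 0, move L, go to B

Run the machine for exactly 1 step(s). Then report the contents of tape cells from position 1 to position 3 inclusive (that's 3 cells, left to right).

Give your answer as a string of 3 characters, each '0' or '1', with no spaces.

Answer: 100

Derivation:
Step 1: in state A at pos 2, read 0 -> (A,0)->write 0,move R,goto B. Now: state=B, head=3, tape[0..4]=01000 (head:    ^)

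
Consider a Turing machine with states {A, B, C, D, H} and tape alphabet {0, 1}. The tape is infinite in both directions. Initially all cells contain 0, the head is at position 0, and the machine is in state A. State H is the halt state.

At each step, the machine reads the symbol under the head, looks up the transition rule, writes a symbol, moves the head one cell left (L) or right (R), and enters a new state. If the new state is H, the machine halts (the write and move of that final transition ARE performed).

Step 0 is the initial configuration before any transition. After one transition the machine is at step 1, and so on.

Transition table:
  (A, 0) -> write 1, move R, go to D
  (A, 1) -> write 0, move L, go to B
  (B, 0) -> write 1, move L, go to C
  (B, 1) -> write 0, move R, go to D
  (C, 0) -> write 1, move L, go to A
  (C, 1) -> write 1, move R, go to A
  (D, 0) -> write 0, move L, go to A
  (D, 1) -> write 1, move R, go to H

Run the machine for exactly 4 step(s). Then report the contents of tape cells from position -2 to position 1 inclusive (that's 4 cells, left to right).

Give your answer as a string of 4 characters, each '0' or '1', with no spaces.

Answer: 0100

Derivation:
Step 1: in state A at pos 0, read 0 -> (A,0)->write 1,move R,goto D. Now: state=D, head=1, tape[-1..2]=0100 (head:   ^)
Step 2: in state D at pos 1, read 0 -> (D,0)->write 0,move L,goto A. Now: state=A, head=0, tape[-1..2]=0100 (head:  ^)
Step 3: in state A at pos 0, read 1 -> (A,1)->write 0,move L,goto B. Now: state=B, head=-1, tape[-2..2]=00000 (head:  ^)
Step 4: in state B at pos -1, read 0 -> (B,0)->write 1,move L,goto C. Now: state=C, head=-2, tape[-3..2]=001000 (head:  ^)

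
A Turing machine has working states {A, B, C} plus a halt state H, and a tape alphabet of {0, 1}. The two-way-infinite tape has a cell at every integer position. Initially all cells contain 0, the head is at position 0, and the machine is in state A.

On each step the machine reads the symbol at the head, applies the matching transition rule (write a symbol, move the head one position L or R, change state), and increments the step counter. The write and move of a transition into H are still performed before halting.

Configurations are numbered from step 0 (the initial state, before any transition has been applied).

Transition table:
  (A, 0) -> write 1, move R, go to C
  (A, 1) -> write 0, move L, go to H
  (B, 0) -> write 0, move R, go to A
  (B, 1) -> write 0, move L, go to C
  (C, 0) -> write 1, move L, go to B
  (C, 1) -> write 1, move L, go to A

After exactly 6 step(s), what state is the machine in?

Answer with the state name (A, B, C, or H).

Step 1: in state A at pos 0, read 0 -> (A,0)->write 1,move R,goto C. Now: state=C, head=1, tape[-1..2]=0100 (head:   ^)
Step 2: in state C at pos 1, read 0 -> (C,0)->write 1,move L,goto B. Now: state=B, head=0, tape[-1..2]=0110 (head:  ^)
Step 3: in state B at pos 0, read 1 -> (B,1)->write 0,move L,goto C. Now: state=C, head=-1, tape[-2..2]=00010 (head:  ^)
Step 4: in state C at pos -1, read 0 -> (C,0)->write 1,move L,goto B. Now: state=B, head=-2, tape[-3..2]=001010 (head:  ^)
Step 5: in state B at pos -2, read 0 -> (B,0)->write 0,move R,goto A. Now: state=A, head=-1, tape[-3..2]=001010 (head:   ^)
Step 6: in state A at pos -1, read 1 -> (A,1)->write 0,move L,goto H. Now: state=H, head=-2, tape[-3..2]=000010 (head:  ^)

Answer: H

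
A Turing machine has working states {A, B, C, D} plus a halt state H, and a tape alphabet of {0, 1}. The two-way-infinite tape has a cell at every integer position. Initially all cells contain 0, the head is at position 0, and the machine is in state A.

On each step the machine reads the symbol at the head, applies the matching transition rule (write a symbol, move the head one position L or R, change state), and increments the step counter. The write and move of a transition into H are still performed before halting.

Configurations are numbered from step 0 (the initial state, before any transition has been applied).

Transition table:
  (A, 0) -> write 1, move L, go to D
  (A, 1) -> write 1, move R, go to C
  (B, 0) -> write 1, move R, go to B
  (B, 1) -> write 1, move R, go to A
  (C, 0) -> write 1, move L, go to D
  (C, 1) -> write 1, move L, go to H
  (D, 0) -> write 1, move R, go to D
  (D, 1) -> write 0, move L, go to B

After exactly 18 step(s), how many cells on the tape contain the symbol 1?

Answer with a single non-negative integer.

Step 1: in state A at pos 0, read 0 -> (A,0)->write 1,move L,goto D. Now: state=D, head=-1, tape[-2..1]=0010 (head:  ^)
Step 2: in state D at pos -1, read 0 -> (D,0)->write 1,move R,goto D. Now: state=D, head=0, tape[-2..1]=0110 (head:   ^)
Step 3: in state D at pos 0, read 1 -> (D,1)->write 0,move L,goto B. Now: state=B, head=-1, tape[-2..1]=0100 (head:  ^)
Step 4: in state B at pos -1, read 1 -> (B,1)->write 1,move R,goto A. Now: state=A, head=0, tape[-2..1]=0100 (head:   ^)
Step 5: in state A at pos 0, read 0 -> (A,0)->write 1,move L,goto D. Now: state=D, head=-1, tape[-2..1]=0110 (head:  ^)
Step 6: in state D at pos -1, read 1 -> (D,1)->write 0,move L,goto B. Now: state=B, head=-2, tape[-3..1]=00010 (head:  ^)
Step 7: in state B at pos -2, read 0 -> (B,0)->write 1,move R,goto B. Now: state=B, head=-1, tape[-3..1]=01010 (head:   ^)
Step 8: in state B at pos -1, read 0 -> (B,0)->write 1,move R,goto B. Now: state=B, head=0, tape[-3..1]=01110 (head:    ^)
Step 9: in state B at pos 0, read 1 -> (B,1)->write 1,move R,goto A. Now: state=A, head=1, tape[-3..2]=011100 (head:     ^)
Step 10: in state A at pos 1, read 0 -> (A,0)->write 1,move L,goto D. Now: state=D, head=0, tape[-3..2]=011110 (head:    ^)
Step 11: in state D at pos 0, read 1 -> (D,1)->write 0,move L,goto B. Now: state=B, head=-1, tape[-3..2]=011010 (head:   ^)
Step 12: in state B at pos -1, read 1 -> (B,1)->write 1,move R,goto A. Now: state=A, head=0, tape[-3..2]=011010 (head:    ^)
Step 13: in state A at pos 0, read 0 -> (A,0)->write 1,move L,goto D. Now: state=D, head=-1, tape[-3..2]=011110 (head:   ^)
Step 14: in state D at pos -1, read 1 -> (D,1)->write 0,move L,goto B. Now: state=B, head=-2, tape[-3..2]=010110 (head:  ^)
Step 15: in state B at pos -2, read 1 -> (B,1)->write 1,move R,goto A. Now: state=A, head=-1, tape[-3..2]=010110 (head:   ^)
Step 16: in state A at pos -1, read 0 -> (A,0)->write 1,move L,goto D. Now: state=D, head=-2, tape[-3..2]=011110 (head:  ^)
Step 17: in state D at pos -2, read 1 -> (D,1)->write 0,move L,goto B. Now: state=B, head=-3, tape[-4..2]=0001110 (head:  ^)
Step 18: in state B at pos -3, read 0 -> (B,0)->write 1,move R,goto B. Now: state=B, head=-2, tape[-4..2]=0101110 (head:   ^)
Cells containing 1 after step 18: {-3, -1, 0, 1} -> 4 cell(s)

Answer: 4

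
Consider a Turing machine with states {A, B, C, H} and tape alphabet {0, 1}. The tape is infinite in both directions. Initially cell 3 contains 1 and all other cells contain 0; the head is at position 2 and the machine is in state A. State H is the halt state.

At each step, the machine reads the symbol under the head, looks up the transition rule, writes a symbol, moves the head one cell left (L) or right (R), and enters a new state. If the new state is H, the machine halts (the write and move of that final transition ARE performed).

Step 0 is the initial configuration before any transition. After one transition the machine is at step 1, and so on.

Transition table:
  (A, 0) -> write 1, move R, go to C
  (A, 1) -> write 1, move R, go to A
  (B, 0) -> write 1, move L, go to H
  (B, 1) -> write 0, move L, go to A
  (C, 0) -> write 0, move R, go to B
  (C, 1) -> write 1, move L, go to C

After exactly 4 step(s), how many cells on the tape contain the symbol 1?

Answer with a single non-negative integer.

Answer: 2

Derivation:
Step 1: in state A at pos 2, read 0 -> (A,0)->write 1,move R,goto C. Now: state=C, head=3, tape[1..4]=0110 (head:   ^)
Step 2: in state C at pos 3, read 1 -> (C,1)->write 1,move L,goto C. Now: state=C, head=2, tape[1..4]=0110 (head:  ^)
Step 3: in state C at pos 2, read 1 -> (C,1)->write 1,move L,goto C. Now: state=C, head=1, tape[0..4]=00110 (head:  ^)
Step 4: in state C at pos 1, read 0 -> (C,0)->write 0,move R,goto B. Now: state=B, head=2, tape[0..4]=00110 (head:   ^)
Cells containing 1 after step 4: {2, 3} -> 2 cell(s)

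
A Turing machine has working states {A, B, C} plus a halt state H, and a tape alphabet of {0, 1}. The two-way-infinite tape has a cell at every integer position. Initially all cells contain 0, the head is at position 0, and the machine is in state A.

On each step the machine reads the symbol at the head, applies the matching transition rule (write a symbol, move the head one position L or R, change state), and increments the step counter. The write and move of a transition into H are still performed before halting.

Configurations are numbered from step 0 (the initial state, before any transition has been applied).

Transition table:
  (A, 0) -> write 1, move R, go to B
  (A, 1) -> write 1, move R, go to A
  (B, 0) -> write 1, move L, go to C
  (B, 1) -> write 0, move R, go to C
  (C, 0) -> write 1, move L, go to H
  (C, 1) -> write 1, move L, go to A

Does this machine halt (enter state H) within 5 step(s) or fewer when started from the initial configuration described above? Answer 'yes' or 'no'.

Step 1: in state A at pos 0, read 0 -> (A,0)->write 1,move R,goto B. Now: state=B, head=1, tape[-1..2]=0100 (head:   ^)
Step 2: in state B at pos 1, read 0 -> (B,0)->write 1,move L,goto C. Now: state=C, head=0, tape[-1..2]=0110 (head:  ^)
Step 3: in state C at pos 0, read 1 -> (C,1)->write 1,move L,goto A. Now: state=A, head=-1, tape[-2..2]=00110 (head:  ^)
Step 4: in state A at pos -1, read 0 -> (A,0)->write 1,move R,goto B. Now: state=B, head=0, tape[-2..2]=01110 (head:   ^)
Step 5: in state B at pos 0, read 1 -> (B,1)->write 0,move R,goto C. Now: state=C, head=1, tape[-2..2]=01010 (head:    ^)
After 5 step(s): state = C (not H) -> not halted within 5 -> no

Answer: no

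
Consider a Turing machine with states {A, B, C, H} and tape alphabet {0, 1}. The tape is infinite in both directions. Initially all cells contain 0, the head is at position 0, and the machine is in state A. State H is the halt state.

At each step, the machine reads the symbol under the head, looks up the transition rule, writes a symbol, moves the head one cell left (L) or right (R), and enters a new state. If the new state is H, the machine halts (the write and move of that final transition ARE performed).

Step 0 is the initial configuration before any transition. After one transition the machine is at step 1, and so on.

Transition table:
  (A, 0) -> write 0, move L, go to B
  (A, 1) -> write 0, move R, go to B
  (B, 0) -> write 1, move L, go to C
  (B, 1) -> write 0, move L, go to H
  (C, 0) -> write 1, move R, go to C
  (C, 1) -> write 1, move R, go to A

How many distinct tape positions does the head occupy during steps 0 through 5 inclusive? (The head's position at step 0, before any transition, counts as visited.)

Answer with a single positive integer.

Step 1: in state A at pos 0, read 0 -> (A,0)->write 0,move L,goto B. Now: state=B, head=-1, tape[-2..1]=0000 (head:  ^)
Step 2: in state B at pos -1, read 0 -> (B,0)->write 1,move L,goto C. Now: state=C, head=-2, tape[-3..1]=00100 (head:  ^)
Step 3: in state C at pos -2, read 0 -> (C,0)->write 1,move R,goto C. Now: state=C, head=-1, tape[-3..1]=01100 (head:   ^)
Step 4: in state C at pos -1, read 1 -> (C,1)->write 1,move R,goto A. Now: state=A, head=0, tape[-3..1]=01100 (head:    ^)
Step 5: in state A at pos 0, read 0 -> (A,0)->write 0,move L,goto B. Now: state=B, head=-1, tape[-3..1]=01100 (head:   ^)
Head positions at steps 0..5: starting at 0, distinct positions visited = {-2, -1, 0} -> 3 position(s)

Answer: 3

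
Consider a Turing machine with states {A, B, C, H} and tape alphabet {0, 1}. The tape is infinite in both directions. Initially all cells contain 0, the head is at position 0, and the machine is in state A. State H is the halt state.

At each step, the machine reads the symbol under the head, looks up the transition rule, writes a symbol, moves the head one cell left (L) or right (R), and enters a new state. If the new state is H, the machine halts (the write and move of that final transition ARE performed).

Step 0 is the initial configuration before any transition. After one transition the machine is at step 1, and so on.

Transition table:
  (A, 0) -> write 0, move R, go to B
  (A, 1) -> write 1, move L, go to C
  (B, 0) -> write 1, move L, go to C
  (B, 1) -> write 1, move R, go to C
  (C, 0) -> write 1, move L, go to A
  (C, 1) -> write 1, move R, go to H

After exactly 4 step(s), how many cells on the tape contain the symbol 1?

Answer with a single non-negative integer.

Answer: 2

Derivation:
Step 1: in state A at pos 0, read 0 -> (A,0)->write 0,move R,goto B. Now: state=B, head=1, tape[-1..2]=0000 (head:   ^)
Step 2: in state B at pos 1, read 0 -> (B,0)->write 1,move L,goto C. Now: state=C, head=0, tape[-1..2]=0010 (head:  ^)
Step 3: in state C at pos 0, read 0 -> (C,0)->write 1,move L,goto A. Now: state=A, head=-1, tape[-2..2]=00110 (head:  ^)
Step 4: in state A at pos -1, read 0 -> (A,0)->write 0,move R,goto B. Now: state=B, head=0, tape[-2..2]=00110 (head:   ^)
Cells containing 1 after step 4: {0, 1} -> 2 cell(s)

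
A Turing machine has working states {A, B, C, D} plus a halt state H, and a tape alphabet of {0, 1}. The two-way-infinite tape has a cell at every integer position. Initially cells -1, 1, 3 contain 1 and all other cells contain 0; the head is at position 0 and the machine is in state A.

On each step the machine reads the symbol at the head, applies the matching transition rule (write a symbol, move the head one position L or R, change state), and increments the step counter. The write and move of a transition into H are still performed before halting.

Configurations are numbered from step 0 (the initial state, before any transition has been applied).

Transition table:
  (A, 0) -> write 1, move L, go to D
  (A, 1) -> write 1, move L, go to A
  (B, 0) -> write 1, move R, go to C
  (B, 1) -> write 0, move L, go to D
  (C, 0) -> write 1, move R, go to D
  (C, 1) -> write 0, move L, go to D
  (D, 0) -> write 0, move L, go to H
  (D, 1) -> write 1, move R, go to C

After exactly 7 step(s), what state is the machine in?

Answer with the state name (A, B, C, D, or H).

Step 1: in state A at pos 0, read 0 -> (A,0)->write 1,move L,goto D. Now: state=D, head=-1, tape[-2..4]=0111010 (head:  ^)
Step 2: in state D at pos -1, read 1 -> (D,1)->write 1,move R,goto C. Now: state=C, head=0, tape[-2..4]=0111010 (head:   ^)
Step 3: in state C at pos 0, read 1 -> (C,1)->write 0,move L,goto D. Now: state=D, head=-1, tape[-2..4]=0101010 (head:  ^)
Step 4: in state D at pos -1, read 1 -> (D,1)->write 1,move R,goto C. Now: state=C, head=0, tape[-2..4]=0101010 (head:   ^)
Step 5: in state C at pos 0, read 0 -> (C,0)->write 1,move R,goto D. Now: state=D, head=1, tape[-2..4]=0111010 (head:    ^)
Step 6: in state D at pos 1, read 1 -> (D,1)->write 1,move R,goto C. Now: state=C, head=2, tape[-2..4]=0111010 (head:     ^)
Step 7: in state C at pos 2, read 0 -> (C,0)->write 1,move R,goto D. Now: state=D, head=3, tape[-2..4]=0111110 (head:      ^)

Answer: D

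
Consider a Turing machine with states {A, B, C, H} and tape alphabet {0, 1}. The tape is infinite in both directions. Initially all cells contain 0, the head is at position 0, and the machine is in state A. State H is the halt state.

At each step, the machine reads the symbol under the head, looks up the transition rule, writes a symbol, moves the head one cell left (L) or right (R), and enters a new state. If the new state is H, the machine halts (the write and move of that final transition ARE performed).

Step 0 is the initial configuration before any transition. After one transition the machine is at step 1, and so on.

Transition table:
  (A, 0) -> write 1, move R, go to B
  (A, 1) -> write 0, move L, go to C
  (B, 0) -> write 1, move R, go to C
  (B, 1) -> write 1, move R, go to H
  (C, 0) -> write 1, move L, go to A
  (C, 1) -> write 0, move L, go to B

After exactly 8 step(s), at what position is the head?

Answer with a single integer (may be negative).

Answer: -2

Derivation:
Step 1: in state A at pos 0, read 0 -> (A,0)->write 1,move R,goto B. Now: state=B, head=1, tape[-1..2]=0100 (head:   ^)
Step 2: in state B at pos 1, read 0 -> (B,0)->write 1,move R,goto C. Now: state=C, head=2, tape[-1..3]=01100 (head:    ^)
Step 3: in state C at pos 2, read 0 -> (C,0)->write 1,move L,goto A. Now: state=A, head=1, tape[-1..3]=01110 (head:   ^)
Step 4: in state A at pos 1, read 1 -> (A,1)->write 0,move L,goto C. Now: state=C, head=0, tape[-1..3]=01010 (head:  ^)
Step 5: in state C at pos 0, read 1 -> (C,1)->write 0,move L,goto B. Now: state=B, head=-1, tape[-2..3]=000010 (head:  ^)
Step 6: in state B at pos -1, read 0 -> (B,0)->write 1,move R,goto C. Now: state=C, head=0, tape[-2..3]=010010 (head:   ^)
Step 7: in state C at pos 0, read 0 -> (C,0)->write 1,move L,goto A. Now: state=A, head=-1, tape[-2..3]=011010 (head:  ^)
Step 8: in state A at pos -1, read 1 -> (A,1)->write 0,move L,goto C. Now: state=C, head=-2, tape[-3..3]=0001010 (head:  ^)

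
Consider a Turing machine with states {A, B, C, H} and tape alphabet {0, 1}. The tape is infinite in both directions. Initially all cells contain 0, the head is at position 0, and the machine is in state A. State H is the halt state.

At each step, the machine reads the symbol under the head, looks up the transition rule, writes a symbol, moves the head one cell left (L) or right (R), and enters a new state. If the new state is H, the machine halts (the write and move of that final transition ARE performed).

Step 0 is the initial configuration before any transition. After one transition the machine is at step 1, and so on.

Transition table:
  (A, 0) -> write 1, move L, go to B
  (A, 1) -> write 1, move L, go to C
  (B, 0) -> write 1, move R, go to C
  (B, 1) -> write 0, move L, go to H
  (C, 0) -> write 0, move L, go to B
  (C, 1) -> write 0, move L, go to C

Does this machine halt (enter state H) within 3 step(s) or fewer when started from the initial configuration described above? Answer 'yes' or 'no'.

Step 1: in state A at pos 0, read 0 -> (A,0)->write 1,move L,goto B. Now: state=B, head=-1, tape[-2..1]=0010 (head:  ^)
Step 2: in state B at pos -1, read 0 -> (B,0)->write 1,move R,goto C. Now: state=C, head=0, tape[-2..1]=0110 (head:   ^)
Step 3: in state C at pos 0, read 1 -> (C,1)->write 0,move L,goto C. Now: state=C, head=-1, tape[-2..1]=0100 (head:  ^)
After 3 step(s): state = C (not H) -> not halted within 3 -> no

Answer: no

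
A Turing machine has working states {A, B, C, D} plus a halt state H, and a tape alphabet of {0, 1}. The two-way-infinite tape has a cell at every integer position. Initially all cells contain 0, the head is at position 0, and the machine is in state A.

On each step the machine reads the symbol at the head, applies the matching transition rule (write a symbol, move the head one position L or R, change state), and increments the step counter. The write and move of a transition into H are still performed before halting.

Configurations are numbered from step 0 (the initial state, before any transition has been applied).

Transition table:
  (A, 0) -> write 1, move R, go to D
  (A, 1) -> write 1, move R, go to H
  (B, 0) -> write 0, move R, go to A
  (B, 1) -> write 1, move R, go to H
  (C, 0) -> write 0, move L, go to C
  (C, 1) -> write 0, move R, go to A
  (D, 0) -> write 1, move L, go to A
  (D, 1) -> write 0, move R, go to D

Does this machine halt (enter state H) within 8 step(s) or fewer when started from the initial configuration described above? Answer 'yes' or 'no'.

Answer: yes

Derivation:
Step 1: in state A at pos 0, read 0 -> (A,0)->write 1,move R,goto D. Now: state=D, head=1, tape[-1..2]=0100 (head:   ^)
Step 2: in state D at pos 1, read 0 -> (D,0)->write 1,move L,goto A. Now: state=A, head=0, tape[-1..2]=0110 (head:  ^)
Step 3: in state A at pos 0, read 1 -> (A,1)->write 1,move R,goto H. Now: state=H, head=1, tape[-1..2]=0110 (head:   ^)
State H reached at step 3; 3 <= 8 -> yes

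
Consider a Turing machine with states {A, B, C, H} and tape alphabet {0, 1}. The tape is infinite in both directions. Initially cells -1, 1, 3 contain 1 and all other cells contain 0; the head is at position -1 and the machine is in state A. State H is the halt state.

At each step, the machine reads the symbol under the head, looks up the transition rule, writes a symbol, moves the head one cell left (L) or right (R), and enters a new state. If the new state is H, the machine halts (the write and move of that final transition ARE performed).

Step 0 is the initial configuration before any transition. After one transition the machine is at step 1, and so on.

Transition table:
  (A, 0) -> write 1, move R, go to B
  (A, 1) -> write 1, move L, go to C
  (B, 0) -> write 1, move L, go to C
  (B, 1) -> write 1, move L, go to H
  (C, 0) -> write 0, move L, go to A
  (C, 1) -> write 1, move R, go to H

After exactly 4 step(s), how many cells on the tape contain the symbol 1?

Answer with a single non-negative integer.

Answer: 5

Derivation:
Step 1: in state A at pos -1, read 1 -> (A,1)->write 1,move L,goto C. Now: state=C, head=-2, tape[-3..4]=00101010 (head:  ^)
Step 2: in state C at pos -2, read 0 -> (C,0)->write 0,move L,goto A. Now: state=A, head=-3, tape[-4..4]=000101010 (head:  ^)
Step 3: in state A at pos -3, read 0 -> (A,0)->write 1,move R,goto B. Now: state=B, head=-2, tape[-4..4]=010101010 (head:   ^)
Step 4: in state B at pos -2, read 0 -> (B,0)->write 1,move L,goto C. Now: state=C, head=-3, tape[-4..4]=011101010 (head:  ^)
Cells containing 1 after step 4: {-3, -2, -1, 1, 3} -> 5 cell(s)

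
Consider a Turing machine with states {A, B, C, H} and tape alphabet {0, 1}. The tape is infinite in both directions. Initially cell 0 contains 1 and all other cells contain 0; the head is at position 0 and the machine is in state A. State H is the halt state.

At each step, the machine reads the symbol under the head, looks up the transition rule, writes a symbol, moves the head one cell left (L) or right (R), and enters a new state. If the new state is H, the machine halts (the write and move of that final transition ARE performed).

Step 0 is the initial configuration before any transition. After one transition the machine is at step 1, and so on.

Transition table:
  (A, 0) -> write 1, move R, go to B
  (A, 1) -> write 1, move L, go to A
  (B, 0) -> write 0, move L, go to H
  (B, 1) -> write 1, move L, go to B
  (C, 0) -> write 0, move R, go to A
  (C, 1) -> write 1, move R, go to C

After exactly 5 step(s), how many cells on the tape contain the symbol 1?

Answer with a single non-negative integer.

Answer: 2

Derivation:
Step 1: in state A at pos 0, read 1 -> (A,1)->write 1,move L,goto A. Now: state=A, head=-1, tape[-2..1]=0010 (head:  ^)
Step 2: in state A at pos -1, read 0 -> (A,0)->write 1,move R,goto B. Now: state=B, head=0, tape[-2..1]=0110 (head:   ^)
Step 3: in state B at pos 0, read 1 -> (B,1)->write 1,move L,goto B. Now: state=B, head=-1, tape[-2..1]=0110 (head:  ^)
Step 4: in state B at pos -1, read 1 -> (B,1)->write 1,move L,goto B. Now: state=B, head=-2, tape[-3..1]=00110 (head:  ^)
Step 5: in state B at pos -2, read 0 -> (B,0)->write 0,move L,goto H. Now: state=H, head=-3, tape[-4..1]=000110 (head:  ^)
Cells containing 1 after step 5: {-1, 0} -> 2 cell(s)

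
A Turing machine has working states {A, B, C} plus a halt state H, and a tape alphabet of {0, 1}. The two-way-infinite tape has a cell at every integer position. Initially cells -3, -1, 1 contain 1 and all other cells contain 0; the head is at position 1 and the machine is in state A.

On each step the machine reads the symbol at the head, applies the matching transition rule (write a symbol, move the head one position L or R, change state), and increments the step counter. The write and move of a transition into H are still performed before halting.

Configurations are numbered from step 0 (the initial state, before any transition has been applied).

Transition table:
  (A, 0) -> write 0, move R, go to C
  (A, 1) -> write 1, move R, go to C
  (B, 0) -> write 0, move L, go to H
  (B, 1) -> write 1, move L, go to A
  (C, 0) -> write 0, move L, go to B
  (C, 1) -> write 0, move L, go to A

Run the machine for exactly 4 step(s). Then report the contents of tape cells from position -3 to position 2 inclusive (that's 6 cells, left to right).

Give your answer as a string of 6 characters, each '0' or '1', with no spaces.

Step 1: in state A at pos 1, read 1 -> (A,1)->write 1,move R,goto C. Now: state=C, head=2, tape[-4..3]=01010100 (head:       ^)
Step 2: in state C at pos 2, read 0 -> (C,0)->write 0,move L,goto B. Now: state=B, head=1, tape[-4..3]=01010100 (head:      ^)
Step 3: in state B at pos 1, read 1 -> (B,1)->write 1,move L,goto A. Now: state=A, head=0, tape[-4..3]=01010100 (head:     ^)
Step 4: in state A at pos 0, read 0 -> (A,0)->write 0,move R,goto C. Now: state=C, head=1, tape[-4..3]=01010100 (head:      ^)

Answer: 101010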